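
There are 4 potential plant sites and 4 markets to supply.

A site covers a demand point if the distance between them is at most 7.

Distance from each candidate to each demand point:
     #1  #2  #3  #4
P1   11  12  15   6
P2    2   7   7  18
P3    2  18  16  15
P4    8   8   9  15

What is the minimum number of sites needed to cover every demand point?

2

Coverage sets (demand points within 7 of each site):
  P1: {#4}
  P2: {#1, #2, #3}
  P3: {#1}
  P4: {}
No single site covers all 4 demand points.
But {P1, P2} covers everything, so the minimum is 2.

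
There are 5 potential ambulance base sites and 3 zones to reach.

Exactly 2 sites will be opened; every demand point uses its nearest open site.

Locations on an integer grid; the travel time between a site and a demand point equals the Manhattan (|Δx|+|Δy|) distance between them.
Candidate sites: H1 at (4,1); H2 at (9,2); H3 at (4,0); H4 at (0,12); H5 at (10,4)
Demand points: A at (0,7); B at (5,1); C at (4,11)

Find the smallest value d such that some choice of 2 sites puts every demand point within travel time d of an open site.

5

Open {H1, H4}.
  Farthest demand point is A at travel time 5 (to H4); all others are ≤ 5.
With {H2, H4} the worst case is 5.
With {H3, H4} the worst case is 5.
No size-2 selection achieves below 5.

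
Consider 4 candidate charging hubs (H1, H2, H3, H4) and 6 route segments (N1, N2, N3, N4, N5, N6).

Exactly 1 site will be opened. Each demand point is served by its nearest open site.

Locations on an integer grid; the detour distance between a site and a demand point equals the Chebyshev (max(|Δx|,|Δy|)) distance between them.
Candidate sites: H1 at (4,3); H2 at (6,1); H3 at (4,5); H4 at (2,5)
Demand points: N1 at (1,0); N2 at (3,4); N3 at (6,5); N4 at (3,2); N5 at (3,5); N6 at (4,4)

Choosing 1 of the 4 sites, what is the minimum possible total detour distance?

10

Open {H1}.
  N1→H1 3, N2→H1 1, N3→H1 2, N4→H1 1, N5→H1 2, N6→H1 1  ⇒ total 10.
Compare {H3}: total 13.
Compare {H4}: total 16.
No size-1 selection does better; minimum is 10.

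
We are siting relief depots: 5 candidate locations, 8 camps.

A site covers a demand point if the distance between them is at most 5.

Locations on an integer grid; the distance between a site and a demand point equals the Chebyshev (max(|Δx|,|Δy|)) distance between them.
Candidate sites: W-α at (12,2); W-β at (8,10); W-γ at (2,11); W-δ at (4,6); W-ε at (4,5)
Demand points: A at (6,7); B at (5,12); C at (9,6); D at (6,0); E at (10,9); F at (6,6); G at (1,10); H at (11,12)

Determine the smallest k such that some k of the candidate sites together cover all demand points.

2

Coverage sets (demand points within 5 of each site):
  W-α: {C}
  W-β: {A, B, C, E, F, H}
  W-γ: {A, B, F, G}
  W-δ: {A, C, F, G}
  W-ε: {A, C, D, F, G}
No single site covers all 8 demand points.
But {W-β, W-ε} covers everything, so the minimum is 2.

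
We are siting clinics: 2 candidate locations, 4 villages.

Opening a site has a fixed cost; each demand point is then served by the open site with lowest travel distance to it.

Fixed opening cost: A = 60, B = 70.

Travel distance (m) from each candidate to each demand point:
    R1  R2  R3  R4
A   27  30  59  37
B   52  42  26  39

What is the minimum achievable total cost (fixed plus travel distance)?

213

Open {A}: assign each demand point to its cheapest open site.
  R1→A 27, R2→A 30, R3→A 59, R4→A 37
  travel distance 153, fixed 60 → total 213.
Compare {B}: travel distance 159 + fixed 70 = 229.
Compare {A, B}: travel distance 120 + fixed 130 = 250.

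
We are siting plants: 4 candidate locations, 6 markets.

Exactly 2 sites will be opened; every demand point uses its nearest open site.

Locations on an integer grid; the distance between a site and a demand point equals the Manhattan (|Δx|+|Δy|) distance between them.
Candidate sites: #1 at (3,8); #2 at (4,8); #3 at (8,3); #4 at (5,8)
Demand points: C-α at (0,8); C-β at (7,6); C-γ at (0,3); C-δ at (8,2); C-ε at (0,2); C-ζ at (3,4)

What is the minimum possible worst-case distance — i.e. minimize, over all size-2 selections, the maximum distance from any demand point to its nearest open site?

9

Open {#1, #3}.
  Farthest demand point is C-ε at distance 9 (to #1); all others are ≤ 9.
With {#1, #4} the worst case is 9.
With {#2, #3} the worst case is 9.
No size-2 selection achieves below 9.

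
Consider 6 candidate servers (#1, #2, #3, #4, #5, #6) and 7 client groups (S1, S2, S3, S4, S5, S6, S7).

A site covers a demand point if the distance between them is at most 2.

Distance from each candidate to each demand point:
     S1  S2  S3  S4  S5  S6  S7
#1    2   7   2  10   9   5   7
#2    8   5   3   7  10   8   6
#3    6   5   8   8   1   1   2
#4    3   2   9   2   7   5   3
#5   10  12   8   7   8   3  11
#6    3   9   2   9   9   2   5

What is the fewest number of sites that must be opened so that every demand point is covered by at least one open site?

Coverage sets (demand points within 2 of each site):
  #1: {S1, S3}
  #2: {}
  #3: {S5, S6, S7}
  #4: {S2, S4}
  #5: {}
  #6: {S3, S6}
No 2 sites suffice: every size-2 union leaves at least one demand point uncovered.
But {#1, #3, #4} covers everything, so the minimum is 3.

3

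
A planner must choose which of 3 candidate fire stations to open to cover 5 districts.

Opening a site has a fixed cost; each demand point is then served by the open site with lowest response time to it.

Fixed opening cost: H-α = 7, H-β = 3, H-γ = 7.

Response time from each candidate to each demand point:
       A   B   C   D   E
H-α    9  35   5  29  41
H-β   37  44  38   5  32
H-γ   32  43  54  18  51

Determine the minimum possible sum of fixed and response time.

96

Open {H-α, H-β}: assign each demand point to its cheapest open site.
  A→H-α 9, B→H-α 35, C→H-α 5, D→H-β 5, E→H-β 32
  response time 86, fixed 10 → total 96.
Compare {H-α, H-β, H-γ}: response time 86 + fixed 17 = 103.
Compare {H-α, H-γ}: response time 108 + fixed 14 = 122.
Compare {H-α}: response time 119 + fixed 7 = 126.
All other subsets cost ≥ 103. Minimum total cost: 96.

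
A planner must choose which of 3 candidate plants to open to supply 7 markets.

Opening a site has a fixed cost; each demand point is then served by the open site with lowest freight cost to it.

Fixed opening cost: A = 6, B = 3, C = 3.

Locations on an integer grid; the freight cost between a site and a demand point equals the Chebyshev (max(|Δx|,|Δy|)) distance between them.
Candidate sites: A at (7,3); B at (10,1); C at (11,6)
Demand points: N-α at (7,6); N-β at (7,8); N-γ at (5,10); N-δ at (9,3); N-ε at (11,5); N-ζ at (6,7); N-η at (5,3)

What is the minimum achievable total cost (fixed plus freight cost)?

Open {A, C}: assign each demand point to its cheapest open site.
  N-α→A 3, N-β→C 4, N-γ→C 6, N-δ→A 2, N-ε→C 1, N-ζ→A 4, N-η→A 2
  freight cost 22, fixed 9 → total 31.
Compare {C}: freight cost 29 + fixed 3 = 32.
Compare {A}: freight cost 27 + fixed 6 = 33.
Compare {B, C}: freight cost 27 + fixed 6 = 33.
All other subsets cost ≥ 32. Minimum total cost: 31.

31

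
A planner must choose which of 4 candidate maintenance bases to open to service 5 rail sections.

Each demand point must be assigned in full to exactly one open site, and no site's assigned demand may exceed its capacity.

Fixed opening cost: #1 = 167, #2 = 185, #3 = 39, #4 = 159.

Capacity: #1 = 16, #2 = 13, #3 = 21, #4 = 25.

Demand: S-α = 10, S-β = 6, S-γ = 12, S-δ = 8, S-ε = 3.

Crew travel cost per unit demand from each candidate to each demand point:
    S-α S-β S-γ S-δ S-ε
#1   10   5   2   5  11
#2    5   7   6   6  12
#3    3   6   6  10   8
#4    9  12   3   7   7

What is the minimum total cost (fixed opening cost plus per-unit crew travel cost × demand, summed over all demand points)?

377

Open {#3, #4}; cheapest assignment that respects the capacities:
  #3 (cap 21, load 16): S-α, S-β — cost 10×3 + 6×6 = 66
  #4 (cap 25, load 23): S-γ, S-δ, S-ε — cost 12×3 + 8×7 + 3×7 = 113
  Shipping 179, fixed 198 → total 377.
  Any other capacity-feasible assignment to {#3, #4} ships for at least 179.
Compare {#1, #3, #4}: its best feasible assignment gives total 522.
Compare {#1, #4}: its best feasible assignment gives total 543.
Every other set of open sites that can feasibly serve all demand totals ≥ 522 even under its best assignment. Minimum: 377.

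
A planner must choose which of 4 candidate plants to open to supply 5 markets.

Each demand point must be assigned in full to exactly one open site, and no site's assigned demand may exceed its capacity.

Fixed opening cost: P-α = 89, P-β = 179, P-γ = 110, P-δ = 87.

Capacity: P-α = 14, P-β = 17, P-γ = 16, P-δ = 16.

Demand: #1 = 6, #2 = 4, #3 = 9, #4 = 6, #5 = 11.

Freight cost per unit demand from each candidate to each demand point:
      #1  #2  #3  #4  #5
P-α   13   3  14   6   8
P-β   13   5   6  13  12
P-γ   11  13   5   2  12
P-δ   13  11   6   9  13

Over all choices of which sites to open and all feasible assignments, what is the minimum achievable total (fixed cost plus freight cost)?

550

Open {P-α, P-γ, P-δ}; cheapest assignment that respects the capacities:
  P-α (cap 14, load 11): #5 — cost 11×8 = 88
  P-γ (cap 16, load 12): #1, #4 — cost 6×11 + 6×2 = 78
  P-δ (cap 16, load 13): #2, #3 — cost 4×11 + 9×6 = 98
  Shipping 264, fixed 286 → total 550.
  Any other capacity-feasible assignment to {P-α, P-γ, P-δ} ships for at least 264.
Compare {P-α, P-β, P-γ}: its best feasible assignment gives total 618.
Compare {P-α, P-β, P-δ}: its best feasible assignment gives total 649.
Every other set of open sites that can feasibly serve all demand totals ≥ 618 even under its best assignment. Minimum: 550.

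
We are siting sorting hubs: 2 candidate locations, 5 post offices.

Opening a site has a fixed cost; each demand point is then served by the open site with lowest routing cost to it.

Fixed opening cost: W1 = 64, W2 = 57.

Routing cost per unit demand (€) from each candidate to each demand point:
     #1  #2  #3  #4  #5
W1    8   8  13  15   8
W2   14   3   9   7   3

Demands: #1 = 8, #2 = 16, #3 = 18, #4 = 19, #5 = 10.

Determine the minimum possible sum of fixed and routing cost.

Open {W2}: assign each demand point to its cheapest open site.
  #1→W2 8×14=112, #2→W2 16×3=48, #3→W2 18×9=162, #4→W2 19×7=133, #5→W2 10×3=30
  routing cost 485, fixed 57 → total 542.
Compare {W1, W2}: routing cost 437 + fixed 121 = 558.
Compare {W1}: routing cost 791 + fixed 64 = 855.

542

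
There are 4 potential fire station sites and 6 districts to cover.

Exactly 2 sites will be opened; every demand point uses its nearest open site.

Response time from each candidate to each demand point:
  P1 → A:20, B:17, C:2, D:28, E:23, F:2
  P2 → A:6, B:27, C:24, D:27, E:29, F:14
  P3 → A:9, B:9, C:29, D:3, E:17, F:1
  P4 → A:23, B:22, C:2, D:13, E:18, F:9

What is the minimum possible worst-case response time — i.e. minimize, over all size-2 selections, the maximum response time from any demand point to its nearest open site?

Open {P1, P3}.
  Farthest demand point is E at response time 17 (to P3); all others are ≤ 17.
With {P3, P4} the worst case is 17.
With {P1, P4} the worst case is 20.
No size-2 selection achieves below 17.

17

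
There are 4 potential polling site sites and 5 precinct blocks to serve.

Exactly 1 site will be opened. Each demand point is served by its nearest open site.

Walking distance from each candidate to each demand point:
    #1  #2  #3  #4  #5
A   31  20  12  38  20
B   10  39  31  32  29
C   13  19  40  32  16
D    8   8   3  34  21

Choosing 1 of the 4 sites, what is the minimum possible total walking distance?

Open {D}.
  #1→D 8, #2→D 8, #3→D 3, #4→D 34, #5→D 21  ⇒ total 74.
Compare {C}: total 120.
Compare {A}: total 121.
No size-1 selection does better; minimum is 74.

74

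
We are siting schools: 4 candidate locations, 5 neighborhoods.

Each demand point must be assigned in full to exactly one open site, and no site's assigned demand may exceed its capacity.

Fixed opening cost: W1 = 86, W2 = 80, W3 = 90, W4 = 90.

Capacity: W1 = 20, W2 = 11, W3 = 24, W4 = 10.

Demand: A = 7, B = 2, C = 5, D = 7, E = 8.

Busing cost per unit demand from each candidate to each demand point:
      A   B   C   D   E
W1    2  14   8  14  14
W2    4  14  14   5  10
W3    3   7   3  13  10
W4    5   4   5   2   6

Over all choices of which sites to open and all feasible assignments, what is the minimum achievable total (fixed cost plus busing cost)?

Open {W3, W4}; cheapest assignment that respects the capacities:
  W3 (cap 24, load 20): A, C, E — cost 7×3 + 5×3 + 8×10 = 116
  W4 (cap 10, load 9): B, D — cost 2×4 + 7×2 = 22
  Shipping 138, fixed 180 → total 318.
  Any other capacity-feasible assignment to {W3, W4} ships for at least 138.
Compare {W2, W3}: its best feasible assignment gives total 335.
Compare {W1, W4}: its best feasible assignment gives total 364.
Every other set of open sites that can feasibly serve all demand totals ≥ 335 even under its best assignment. Minimum: 318.

318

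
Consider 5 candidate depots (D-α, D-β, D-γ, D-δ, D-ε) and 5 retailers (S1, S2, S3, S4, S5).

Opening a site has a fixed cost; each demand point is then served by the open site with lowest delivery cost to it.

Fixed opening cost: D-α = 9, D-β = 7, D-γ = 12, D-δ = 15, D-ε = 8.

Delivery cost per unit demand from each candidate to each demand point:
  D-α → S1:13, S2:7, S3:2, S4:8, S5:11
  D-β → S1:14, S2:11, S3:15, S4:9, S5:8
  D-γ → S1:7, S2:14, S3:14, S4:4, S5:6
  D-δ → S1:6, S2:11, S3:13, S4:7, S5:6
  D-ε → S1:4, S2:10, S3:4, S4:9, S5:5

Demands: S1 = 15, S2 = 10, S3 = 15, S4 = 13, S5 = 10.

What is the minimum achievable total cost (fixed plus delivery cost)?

Open {D-α, D-γ, D-ε}: assign each demand point to its cheapest open site.
  S1→D-ε 15×4=60, S2→D-α 10×7=70, S3→D-α 15×2=30, S4→D-γ 13×4=52, S5→D-ε 10×5=50
  delivery cost 262, fixed 29 → total 291.
Compare {D-α, D-β, D-γ, D-ε}: delivery cost 262 + fixed 36 = 298.
Compare {D-α, D-γ, D-δ, D-ε}: delivery cost 262 + fixed 44 = 306.
Compare {D-α, D-β, D-γ, D-δ, D-ε}: delivery cost 262 + fixed 51 = 313.
All other subsets cost ≥ 298. Minimum total cost: 291.

291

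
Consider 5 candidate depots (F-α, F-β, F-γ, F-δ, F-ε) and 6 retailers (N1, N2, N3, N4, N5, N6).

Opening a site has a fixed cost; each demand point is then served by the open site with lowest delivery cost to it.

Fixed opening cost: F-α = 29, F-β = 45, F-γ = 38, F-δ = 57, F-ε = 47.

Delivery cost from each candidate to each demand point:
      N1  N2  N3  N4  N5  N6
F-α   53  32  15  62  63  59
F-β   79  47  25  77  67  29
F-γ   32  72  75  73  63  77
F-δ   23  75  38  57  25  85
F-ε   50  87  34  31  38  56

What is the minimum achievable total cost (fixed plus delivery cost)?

Open {F-α, F-δ}: assign each demand point to its cheapest open site.
  N1→F-δ 23, N2→F-α 32, N3→F-α 15, N4→F-δ 57, N5→F-δ 25, N6→F-α 59
  delivery cost 211, fixed 86 → total 297.
Compare {F-α, F-ε}: delivery cost 222 + fixed 76 = 298.
Compare {F-β, F-δ}: delivery cost 206 + fixed 102 = 308.
Compare {F-β, F-ε}: delivery cost 220 + fixed 92 = 312.
All other subsets cost ≥ 298. Minimum total cost: 297.

297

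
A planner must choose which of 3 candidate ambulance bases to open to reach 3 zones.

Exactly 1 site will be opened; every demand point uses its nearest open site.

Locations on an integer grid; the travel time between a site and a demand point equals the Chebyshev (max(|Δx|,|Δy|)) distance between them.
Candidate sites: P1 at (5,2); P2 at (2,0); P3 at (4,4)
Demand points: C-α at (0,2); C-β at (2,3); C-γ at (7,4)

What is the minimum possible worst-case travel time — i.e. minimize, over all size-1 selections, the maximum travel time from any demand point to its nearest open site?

Open {P3}.
  Farthest demand point is C-α at travel time 4 (to P3); all others are ≤ 4.
With {P1} the worst case is 5.
With {P2} the worst case is 5.
No size-1 selection achieves below 4.

4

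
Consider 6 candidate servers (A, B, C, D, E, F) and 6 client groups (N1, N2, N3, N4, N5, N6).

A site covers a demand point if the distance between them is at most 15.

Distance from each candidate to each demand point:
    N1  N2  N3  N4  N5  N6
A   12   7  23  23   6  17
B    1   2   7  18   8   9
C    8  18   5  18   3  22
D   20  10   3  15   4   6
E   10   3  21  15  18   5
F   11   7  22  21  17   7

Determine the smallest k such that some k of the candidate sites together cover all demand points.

2

Coverage sets (demand points within 15 of each site):
  A: {N1, N2, N5}
  B: {N1, N2, N3, N5, N6}
  C: {N1, N3, N5}
  D: {N2, N3, N4, N5, N6}
  E: {N1, N2, N4, N6}
  F: {N1, N2, N6}
No single site covers all 6 demand points.
But {A, D} covers everything, so the minimum is 2.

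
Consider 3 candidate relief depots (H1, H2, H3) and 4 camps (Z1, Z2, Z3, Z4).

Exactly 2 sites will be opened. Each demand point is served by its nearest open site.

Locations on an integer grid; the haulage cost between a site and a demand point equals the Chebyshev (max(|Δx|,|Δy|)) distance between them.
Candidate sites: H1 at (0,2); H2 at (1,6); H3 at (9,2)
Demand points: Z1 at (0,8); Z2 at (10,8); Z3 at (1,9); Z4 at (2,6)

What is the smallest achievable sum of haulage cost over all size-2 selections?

Open {H2, H3}.
  Z1→H2 2, Z2→H3 6, Z3→H2 3, Z4→H2 1  ⇒ total 12.
Compare {H1, H2}: total 15.
Compare {H1, H3}: total 23.

12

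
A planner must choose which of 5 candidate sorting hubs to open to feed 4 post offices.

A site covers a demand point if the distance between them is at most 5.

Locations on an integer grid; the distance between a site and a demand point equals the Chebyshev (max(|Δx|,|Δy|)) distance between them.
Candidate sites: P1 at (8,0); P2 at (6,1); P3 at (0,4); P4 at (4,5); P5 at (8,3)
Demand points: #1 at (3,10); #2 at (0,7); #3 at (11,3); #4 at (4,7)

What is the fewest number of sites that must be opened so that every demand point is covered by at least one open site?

2

Coverage sets (demand points within 5 of each site):
  P1: {#3}
  P2: {#3}
  P3: {#2, #4}
  P4: {#1, #2, #4}
  P5: {#3, #4}
No single site covers all 4 demand points.
But {P1, P4} covers everything, so the minimum is 2.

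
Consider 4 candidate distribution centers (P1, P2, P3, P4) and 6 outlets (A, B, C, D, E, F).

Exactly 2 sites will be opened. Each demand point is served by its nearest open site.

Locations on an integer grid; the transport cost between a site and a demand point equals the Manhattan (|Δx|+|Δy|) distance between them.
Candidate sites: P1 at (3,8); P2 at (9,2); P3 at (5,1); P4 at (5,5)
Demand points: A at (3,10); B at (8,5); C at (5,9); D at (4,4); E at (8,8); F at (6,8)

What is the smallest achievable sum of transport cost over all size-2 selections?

18

Open {P1, P4}.
  A→P1 2, B→P4 3, C→P1 3, D→P4 2, E→P1 5, F→P1 3  ⇒ total 18.
Compare {P1, P2}: total 22.
Compare {P1, P3}: total 24.
No size-2 selection does better; minimum is 18.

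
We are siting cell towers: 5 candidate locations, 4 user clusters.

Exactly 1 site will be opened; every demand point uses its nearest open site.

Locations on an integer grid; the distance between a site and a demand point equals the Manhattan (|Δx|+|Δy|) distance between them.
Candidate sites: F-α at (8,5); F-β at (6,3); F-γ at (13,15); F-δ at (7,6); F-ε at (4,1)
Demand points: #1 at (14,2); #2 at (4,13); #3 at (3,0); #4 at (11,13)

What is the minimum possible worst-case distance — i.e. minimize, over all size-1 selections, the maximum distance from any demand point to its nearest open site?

Open {F-δ}.
  Farthest demand point is #1 at distance 11 (to F-δ); all others are ≤ 11.
With {F-α} the worst case is 12.
With {F-β} the worst case is 15.
No size-1 selection achieves below 11.

11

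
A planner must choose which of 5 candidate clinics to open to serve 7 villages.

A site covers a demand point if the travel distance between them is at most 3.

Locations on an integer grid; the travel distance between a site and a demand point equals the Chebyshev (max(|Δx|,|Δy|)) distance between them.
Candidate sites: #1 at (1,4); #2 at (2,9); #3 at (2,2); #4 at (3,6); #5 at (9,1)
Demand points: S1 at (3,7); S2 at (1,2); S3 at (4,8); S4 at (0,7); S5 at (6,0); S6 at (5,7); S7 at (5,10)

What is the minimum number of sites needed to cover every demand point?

3

Coverage sets (demand points within 3 of each site):
  #1: {S1, S2, S4}
  #2: {S1, S3, S4, S6, S7}
  #3: {S2}
  #4: {S1, S3, S4, S6}
  #5: {S5}
No 2 sites suffice: every size-2 union leaves at least one demand point uncovered.
But {#1, #2, #5} covers everything, so the minimum is 3.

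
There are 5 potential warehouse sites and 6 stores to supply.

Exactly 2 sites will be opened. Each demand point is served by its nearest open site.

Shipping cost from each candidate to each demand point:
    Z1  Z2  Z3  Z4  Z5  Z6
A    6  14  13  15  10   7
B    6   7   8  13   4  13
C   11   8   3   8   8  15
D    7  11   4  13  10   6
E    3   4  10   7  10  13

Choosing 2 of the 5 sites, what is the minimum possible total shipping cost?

Open {D, E}.
  Z1→E 3, Z2→E 4, Z3→D 4, Z4→E 7, Z5→D 10, Z6→D 6  ⇒ total 34.
Compare {C, E}: total 38.
Compare {B, E}: total 39.
No size-2 selection does better; minimum is 34.

34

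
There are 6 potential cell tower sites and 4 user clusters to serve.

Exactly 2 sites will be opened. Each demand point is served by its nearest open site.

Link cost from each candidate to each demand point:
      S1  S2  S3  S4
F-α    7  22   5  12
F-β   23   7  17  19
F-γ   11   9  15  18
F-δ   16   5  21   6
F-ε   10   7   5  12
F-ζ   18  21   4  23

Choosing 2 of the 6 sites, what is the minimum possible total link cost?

Open {F-α, F-δ}.
  S1→F-α 7, S2→F-δ 5, S3→F-α 5, S4→F-δ 6  ⇒ total 23.
Compare {F-δ, F-ε}: total 26.
Compare {F-α, F-β}: total 31.
No size-2 selection does better; minimum is 23.

23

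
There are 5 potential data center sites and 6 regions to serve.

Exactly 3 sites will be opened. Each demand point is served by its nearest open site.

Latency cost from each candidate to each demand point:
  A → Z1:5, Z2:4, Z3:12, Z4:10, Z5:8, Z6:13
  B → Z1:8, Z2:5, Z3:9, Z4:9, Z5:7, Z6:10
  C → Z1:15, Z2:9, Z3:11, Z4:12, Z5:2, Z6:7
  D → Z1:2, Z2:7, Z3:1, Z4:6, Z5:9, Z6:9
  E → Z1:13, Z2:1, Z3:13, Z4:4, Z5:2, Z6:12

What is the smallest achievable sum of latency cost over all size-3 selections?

17

Open {C, D, E}.
  Z1→D 2, Z2→E 1, Z3→D 1, Z4→E 4, Z5→C 2, Z6→C 7  ⇒ total 17.
Compare {A, D, E}: total 19.
Compare {B, D, E}: total 19.
No size-3 selection does better; minimum is 17.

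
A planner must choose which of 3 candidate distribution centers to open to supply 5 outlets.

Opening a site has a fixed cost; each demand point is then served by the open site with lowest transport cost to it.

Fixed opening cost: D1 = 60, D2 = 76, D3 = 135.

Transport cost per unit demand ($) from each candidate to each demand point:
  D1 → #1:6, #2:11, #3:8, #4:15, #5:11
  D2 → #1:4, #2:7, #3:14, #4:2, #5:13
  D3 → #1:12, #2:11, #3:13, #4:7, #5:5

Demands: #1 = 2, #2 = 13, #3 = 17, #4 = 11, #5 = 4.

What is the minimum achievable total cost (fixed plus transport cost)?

Open {D1, D2}: assign each demand point to its cheapest open site.
  #1→D2 2×4=8, #2→D2 13×7=91, #3→D1 17×8=136, #4→D2 11×2=22, #5→D1 4×11=44
  transport cost 301, fixed 136 → total 437.
Compare {D2}: transport cost 411 + fixed 76 = 487.
Compare {D1, D2, D3}: transport cost 277 + fixed 271 = 548.
Compare {D1}: transport cost 500 + fixed 60 = 560.
All other subsets cost ≥ 487. Minimum total cost: 437.

437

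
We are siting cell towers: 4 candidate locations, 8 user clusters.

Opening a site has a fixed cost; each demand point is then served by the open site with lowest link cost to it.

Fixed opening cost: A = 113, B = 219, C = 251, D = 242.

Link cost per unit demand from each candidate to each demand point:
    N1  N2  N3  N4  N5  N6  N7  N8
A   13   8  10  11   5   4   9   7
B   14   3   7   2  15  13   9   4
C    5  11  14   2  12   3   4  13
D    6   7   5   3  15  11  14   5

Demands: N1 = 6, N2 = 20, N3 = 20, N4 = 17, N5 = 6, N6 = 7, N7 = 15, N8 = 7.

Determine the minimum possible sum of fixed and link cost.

Open {A, B}: assign each demand point to its cheapest open site.
  N1→A 6×13=78, N2→B 20×3=60, N3→B 20×7=140, N4→B 17×2=34, N5→A 6×5=30, N6→A 7×4=28, N7→A 15×9=135, N8→B 7×4=28
  link cost 533, fixed 332 → total 865.
Compare {B}: link cost 662 + fixed 219 = 881.
Compare {A, D}: link cost 555 + fixed 355 = 910.
Compare {B, C}: link cost 445 + fixed 470 = 915.
All other subsets cost ≥ 881. Minimum total cost: 865.

865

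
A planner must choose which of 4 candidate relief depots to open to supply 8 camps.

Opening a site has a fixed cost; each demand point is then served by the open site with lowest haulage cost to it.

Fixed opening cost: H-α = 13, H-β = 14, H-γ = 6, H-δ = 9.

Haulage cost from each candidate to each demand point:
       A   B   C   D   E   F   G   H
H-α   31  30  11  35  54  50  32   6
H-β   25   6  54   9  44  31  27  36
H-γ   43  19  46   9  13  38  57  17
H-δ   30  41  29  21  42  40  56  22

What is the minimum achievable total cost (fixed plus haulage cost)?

Open {H-α, H-β, H-γ}: assign each demand point to its cheapest open site.
  A→H-β 25, B→H-β 6, C→H-α 11, D→H-β 9, E→H-γ 13, F→H-β 31, G→H-β 27, H→H-α 6
  haulage cost 128, fixed 33 → total 161.
Compare {H-α, H-β, H-γ, H-δ}: haulage cost 128 + fixed 42 = 170.
Compare {H-α, H-γ}: haulage cost 159 + fixed 19 = 178.
Compare {H-α, H-β}: haulage cost 159 + fixed 27 = 186.
All other subsets cost ≥ 170. Minimum total cost: 161.

161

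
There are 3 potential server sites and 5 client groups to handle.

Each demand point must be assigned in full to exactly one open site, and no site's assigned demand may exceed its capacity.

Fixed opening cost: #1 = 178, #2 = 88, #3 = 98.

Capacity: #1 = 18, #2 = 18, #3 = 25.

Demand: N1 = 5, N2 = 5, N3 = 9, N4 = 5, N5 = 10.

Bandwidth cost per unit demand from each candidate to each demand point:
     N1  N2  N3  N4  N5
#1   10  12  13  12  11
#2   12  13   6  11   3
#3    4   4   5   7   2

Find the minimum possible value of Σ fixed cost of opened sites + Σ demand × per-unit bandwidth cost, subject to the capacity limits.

Open {#2, #3}; cheapest assignment that respects the capacities:
  #2 (cap 18, load 9): N3 — cost 9×6 = 54
  #3 (cap 25, load 25): N1, N2, N4, N5 — cost 5×4 + 5×4 + 5×7 + 10×2 = 95
  Shipping 149, fixed 186 → total 335.
  Any other capacity-feasible assignment to {#2, #3} ships for at least 149.
Compare {#1, #3}: its best feasible assignment gives total 471.
Compare {#1, #2, #3}: its best feasible assignment gives total 513.
Every other set of open sites that can feasibly serve all demand totals ≥ 471 even under its best assignment. Minimum: 335.

335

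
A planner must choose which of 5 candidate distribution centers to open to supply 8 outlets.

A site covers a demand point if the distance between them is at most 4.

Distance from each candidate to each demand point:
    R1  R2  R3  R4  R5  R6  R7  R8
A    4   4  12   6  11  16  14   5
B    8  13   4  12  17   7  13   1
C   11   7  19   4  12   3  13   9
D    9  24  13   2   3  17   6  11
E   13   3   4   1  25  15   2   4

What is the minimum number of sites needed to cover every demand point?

4

Coverage sets (demand points within 4 of each site):
  A: {R1, R2}
  B: {R3, R8}
  C: {R4, R6}
  D: {R4, R5}
  E: {R2, R3, R4, R7, R8}
No 3 sites suffice: every size-3 union leaves at least one demand point uncovered.
But {A, C, D, E} covers everything, so the minimum is 4.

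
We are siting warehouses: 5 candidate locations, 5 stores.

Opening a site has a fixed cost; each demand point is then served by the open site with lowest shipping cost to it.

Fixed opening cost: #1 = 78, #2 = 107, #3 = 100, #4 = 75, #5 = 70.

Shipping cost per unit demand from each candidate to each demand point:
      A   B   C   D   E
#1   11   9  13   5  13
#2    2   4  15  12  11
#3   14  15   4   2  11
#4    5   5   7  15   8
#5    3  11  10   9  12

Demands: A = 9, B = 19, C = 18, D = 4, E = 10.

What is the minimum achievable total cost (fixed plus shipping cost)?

475

Open {#3, #4}: assign each demand point to its cheapest open site.
  A→#4 9×5=45, B→#4 19×5=95, C→#3 18×4=72, D→#3 4×2=8, E→#4 10×8=80
  shipping cost 300, fixed 175 → total 475.
Compare {#4}: shipping cost 406 + fixed 75 = 481.
Compare {#2, #3}: shipping cost 284 + fixed 207 = 491.
Compare {#4, #5}: shipping cost 364 + fixed 145 = 509.
All other subsets cost ≥ 481. Minimum total cost: 475.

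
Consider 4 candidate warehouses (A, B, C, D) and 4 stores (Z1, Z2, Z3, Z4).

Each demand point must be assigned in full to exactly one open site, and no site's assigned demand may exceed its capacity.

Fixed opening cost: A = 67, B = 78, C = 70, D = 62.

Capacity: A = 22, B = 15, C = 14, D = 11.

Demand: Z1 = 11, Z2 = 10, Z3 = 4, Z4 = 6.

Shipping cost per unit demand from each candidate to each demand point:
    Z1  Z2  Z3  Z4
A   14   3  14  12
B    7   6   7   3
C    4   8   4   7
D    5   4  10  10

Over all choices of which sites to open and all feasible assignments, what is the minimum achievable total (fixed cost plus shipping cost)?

335

Open {A, B, C}; cheapest assignment that respects the capacities:
  A (cap 22, load 10): Z2 — cost 10×3 = 30
  B (cap 15, load 10): Z3, Z4 — cost 4×7 + 6×3 = 46
  C (cap 14, load 11): Z1 — cost 11×4 = 44
  Shipping 120, fixed 215 → total 335.
  Any other capacity-feasible assignment to {A, B, C} ships for at least 120.
Compare {A, B, D}: its best feasible assignment gives total 338.
Compare {A, C}: its best feasible assignment gives total 339.
Every other set of open sites that can feasibly serve all demand totals ≥ 338 even under its best assignment. Minimum: 335.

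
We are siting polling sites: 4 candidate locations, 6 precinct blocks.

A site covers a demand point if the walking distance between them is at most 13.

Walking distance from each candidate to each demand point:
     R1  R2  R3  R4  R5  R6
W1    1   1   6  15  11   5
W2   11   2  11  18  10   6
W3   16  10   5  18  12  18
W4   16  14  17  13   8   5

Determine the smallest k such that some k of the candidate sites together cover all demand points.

2

Coverage sets (demand points within 13 of each site):
  W1: {R1, R2, R3, R5, R6}
  W2: {R1, R2, R3, R5, R6}
  W3: {R2, R3, R5}
  W4: {R4, R5, R6}
No single site covers all 6 demand points.
But {W1, W4} covers everything, so the minimum is 2.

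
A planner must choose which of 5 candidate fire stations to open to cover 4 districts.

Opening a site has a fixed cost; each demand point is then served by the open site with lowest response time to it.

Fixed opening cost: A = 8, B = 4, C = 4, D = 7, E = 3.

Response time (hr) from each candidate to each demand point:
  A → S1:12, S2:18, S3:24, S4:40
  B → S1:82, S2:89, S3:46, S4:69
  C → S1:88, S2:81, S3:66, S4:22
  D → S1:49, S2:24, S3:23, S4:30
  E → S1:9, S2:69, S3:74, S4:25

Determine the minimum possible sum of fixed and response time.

Open {A, E}: assign each demand point to its cheapest open site.
  S1→E 9, S2→A 18, S3→A 24, S4→E 25
  response time 76, fixed 11 → total 87.
Compare {A, C}: response time 76 + fixed 12 = 88.
Compare {A, C, E}: response time 73 + fixed 15 = 88.
Compare {D, E}: response time 81 + fixed 10 = 91.
All other subsets cost ≥ 88. Minimum total cost: 87.

87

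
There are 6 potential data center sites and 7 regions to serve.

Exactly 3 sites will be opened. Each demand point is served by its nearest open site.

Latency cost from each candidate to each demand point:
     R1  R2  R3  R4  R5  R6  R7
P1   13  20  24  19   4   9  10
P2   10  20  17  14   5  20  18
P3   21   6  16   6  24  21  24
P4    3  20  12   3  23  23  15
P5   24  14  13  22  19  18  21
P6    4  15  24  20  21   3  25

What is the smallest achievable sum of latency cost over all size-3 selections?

Open {P1, P3, P4}.
  R1→P4 3, R2→P3 6, R3→P4 12, R4→P4 3, R5→P1 4, R6→P1 9, R7→P1 10  ⇒ total 47.
Compare {P1, P3, P6}: total 49.
Compare {P1, P4, P6}: total 50.
No size-3 selection does better; minimum is 47.

47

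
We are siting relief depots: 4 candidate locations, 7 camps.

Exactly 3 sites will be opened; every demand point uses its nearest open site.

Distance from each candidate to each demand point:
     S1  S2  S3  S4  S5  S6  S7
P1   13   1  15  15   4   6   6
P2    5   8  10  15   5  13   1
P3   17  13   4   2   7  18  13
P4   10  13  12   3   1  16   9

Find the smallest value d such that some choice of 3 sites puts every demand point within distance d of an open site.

Open {P1, P2, P3}.
  Farthest demand point is S6 at distance 6 (to P1); all others are ≤ 6.
With {P1, P2, P4} the worst case is 10.
With {P1, P3, P4} the worst case is 10.
No size-3 selection achieves below 6.

6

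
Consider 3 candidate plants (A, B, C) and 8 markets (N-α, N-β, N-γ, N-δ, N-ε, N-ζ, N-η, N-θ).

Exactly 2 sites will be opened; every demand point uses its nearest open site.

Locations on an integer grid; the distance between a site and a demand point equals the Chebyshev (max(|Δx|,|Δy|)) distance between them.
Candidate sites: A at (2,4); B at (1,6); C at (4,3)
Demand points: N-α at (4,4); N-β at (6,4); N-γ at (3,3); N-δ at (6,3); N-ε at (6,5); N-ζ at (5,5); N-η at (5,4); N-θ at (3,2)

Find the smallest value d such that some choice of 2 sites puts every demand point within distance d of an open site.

Open {A, C}.
  Farthest demand point is N-β at distance 2 (to C); all others are ≤ 2.
With {B, C} the worst case is 2.
With {A, B} the worst case is 4.
No size-2 selection achieves below 2.

2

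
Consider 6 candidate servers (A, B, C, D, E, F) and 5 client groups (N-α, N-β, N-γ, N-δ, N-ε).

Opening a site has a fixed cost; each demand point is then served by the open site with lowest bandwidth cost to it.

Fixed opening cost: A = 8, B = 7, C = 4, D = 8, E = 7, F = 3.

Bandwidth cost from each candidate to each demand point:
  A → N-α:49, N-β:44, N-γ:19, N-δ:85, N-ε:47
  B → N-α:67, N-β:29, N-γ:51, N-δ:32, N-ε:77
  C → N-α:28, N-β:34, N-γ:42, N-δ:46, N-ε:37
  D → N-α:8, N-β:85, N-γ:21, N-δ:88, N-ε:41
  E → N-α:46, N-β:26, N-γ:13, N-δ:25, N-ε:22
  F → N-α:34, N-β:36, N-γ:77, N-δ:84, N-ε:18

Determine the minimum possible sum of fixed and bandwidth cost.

Open {D, E, F}: assign each demand point to its cheapest open site.
  N-α→D 8, N-β→E 26, N-γ→E 13, N-δ→E 25, N-ε→F 18
  bandwidth cost 90, fixed 18 → total 108.
Compare {D, E}: bandwidth cost 94 + fixed 15 = 109.
Compare {C, D, E, F}: bandwidth cost 90 + fixed 22 = 112.
Compare {C, D, E}: bandwidth cost 94 + fixed 19 = 113.
All other subsets cost ≥ 109. Minimum total cost: 108.

108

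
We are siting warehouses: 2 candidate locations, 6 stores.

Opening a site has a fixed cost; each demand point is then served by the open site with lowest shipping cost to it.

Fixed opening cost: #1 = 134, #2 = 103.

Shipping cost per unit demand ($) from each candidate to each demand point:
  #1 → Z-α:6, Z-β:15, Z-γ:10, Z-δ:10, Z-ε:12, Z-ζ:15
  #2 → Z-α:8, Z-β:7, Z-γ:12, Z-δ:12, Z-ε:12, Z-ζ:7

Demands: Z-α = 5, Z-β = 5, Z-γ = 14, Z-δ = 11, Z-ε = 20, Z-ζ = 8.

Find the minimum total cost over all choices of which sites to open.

Open {#2}: assign each demand point to its cheapest open site.
  Z-α→#2 5×8=40, Z-β→#2 5×7=35, Z-γ→#2 14×12=168, Z-δ→#2 11×12=132, Z-ε→#2 20×12=240, Z-ζ→#2 8×7=56
  shipping cost 671, fixed 103 → total 774.
Compare {#1, #2}: shipping cost 611 + fixed 237 = 848.
Compare {#1}: shipping cost 715 + fixed 134 = 849.

774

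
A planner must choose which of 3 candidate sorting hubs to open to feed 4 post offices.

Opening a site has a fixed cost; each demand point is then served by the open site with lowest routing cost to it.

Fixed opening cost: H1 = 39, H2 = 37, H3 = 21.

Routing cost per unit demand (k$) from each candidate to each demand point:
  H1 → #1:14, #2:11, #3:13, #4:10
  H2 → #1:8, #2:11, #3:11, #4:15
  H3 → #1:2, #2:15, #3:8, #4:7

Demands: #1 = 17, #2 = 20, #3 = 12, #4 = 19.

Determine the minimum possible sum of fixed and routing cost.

541

Open {H2, H3}: assign each demand point to its cheapest open site.
  #1→H3 17×2=34, #2→H2 20×11=220, #3→H3 12×8=96, #4→H3 19×7=133
  routing cost 483, fixed 58 → total 541.
Compare {H1, H3}: routing cost 483 + fixed 60 = 543.
Compare {H1, H2, H3}: routing cost 483 + fixed 97 = 580.
Compare {H3}: routing cost 563 + fixed 21 = 584.
All other subsets cost ≥ 543. Minimum total cost: 541.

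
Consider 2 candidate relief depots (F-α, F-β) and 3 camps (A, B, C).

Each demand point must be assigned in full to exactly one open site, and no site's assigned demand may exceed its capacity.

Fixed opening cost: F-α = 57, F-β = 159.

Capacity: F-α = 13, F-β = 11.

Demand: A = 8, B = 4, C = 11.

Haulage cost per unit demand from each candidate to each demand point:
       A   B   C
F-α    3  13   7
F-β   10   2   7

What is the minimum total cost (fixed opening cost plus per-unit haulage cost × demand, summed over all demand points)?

369

Open {F-α, F-β}; cheapest assignment that respects the capacities:
  F-α (cap 13, load 12): A, B — cost 8×3 + 4×13 = 76
  F-β (cap 11, load 11): C — cost 11×7 = 77
  Shipping 153, fixed 216 → total 369.
  Any other capacity-feasible assignment to {F-α, F-β} ships for at least 153.
Total demand is 23 and no other set of sites has combined capacity ≥ 23, so {F-α, F-β} is the only feasible choice of open sites. Minimum: 369.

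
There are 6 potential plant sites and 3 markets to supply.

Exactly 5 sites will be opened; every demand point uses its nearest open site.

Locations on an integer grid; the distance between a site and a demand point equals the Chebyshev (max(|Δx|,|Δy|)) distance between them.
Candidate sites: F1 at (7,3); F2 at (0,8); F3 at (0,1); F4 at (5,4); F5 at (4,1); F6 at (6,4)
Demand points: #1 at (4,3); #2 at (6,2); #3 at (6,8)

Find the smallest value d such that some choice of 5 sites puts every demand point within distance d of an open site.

Open {F1, F2, F3, F4, F5}.
  Farthest demand point is #3 at distance 4 (to F4); all others are ≤ 4.
With {F1, F2, F3, F4, F6} the worst case is 4.
With {F1, F2, F3, F5, F6} the worst case is 4.
No size-5 selection achieves below 4.

4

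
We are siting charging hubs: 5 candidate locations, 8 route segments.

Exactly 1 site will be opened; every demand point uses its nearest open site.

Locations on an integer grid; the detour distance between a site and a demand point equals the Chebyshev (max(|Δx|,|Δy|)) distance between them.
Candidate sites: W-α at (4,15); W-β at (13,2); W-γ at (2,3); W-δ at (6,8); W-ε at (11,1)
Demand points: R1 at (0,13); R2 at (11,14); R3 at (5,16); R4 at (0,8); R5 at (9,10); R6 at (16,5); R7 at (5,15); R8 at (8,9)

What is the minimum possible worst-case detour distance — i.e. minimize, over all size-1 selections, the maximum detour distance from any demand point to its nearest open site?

10

Open {W-δ}.
  Farthest demand point is R6 at detour distance 10 (to W-δ); all others are ≤ 10.
With {W-α} the worst case is 12.
With {W-β} the worst case is 14.
No size-1 selection achieves below 10.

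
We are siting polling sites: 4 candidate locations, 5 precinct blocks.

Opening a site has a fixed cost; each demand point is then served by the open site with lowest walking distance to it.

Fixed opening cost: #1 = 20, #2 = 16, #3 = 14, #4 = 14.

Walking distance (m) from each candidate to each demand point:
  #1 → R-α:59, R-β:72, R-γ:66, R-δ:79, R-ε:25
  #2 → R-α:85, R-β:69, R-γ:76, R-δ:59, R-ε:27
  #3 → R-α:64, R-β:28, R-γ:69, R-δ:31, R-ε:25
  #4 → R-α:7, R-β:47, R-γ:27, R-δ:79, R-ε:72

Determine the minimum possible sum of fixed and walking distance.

146

Open {#3, #4}: assign each demand point to its cheapest open site.
  R-α→#4 7, R-β→#3 28, R-γ→#4 27, R-δ→#3 31, R-ε→#3 25
  walking distance 118, fixed 28 → total 146.
Compare {#2, #3, #4}: walking distance 118 + fixed 44 = 162.
Compare {#1, #3, #4}: walking distance 118 + fixed 48 = 166.
Compare {#1, #2, #3, #4}: walking distance 118 + fixed 64 = 182.
All other subsets cost ≥ 162. Minimum total cost: 146.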